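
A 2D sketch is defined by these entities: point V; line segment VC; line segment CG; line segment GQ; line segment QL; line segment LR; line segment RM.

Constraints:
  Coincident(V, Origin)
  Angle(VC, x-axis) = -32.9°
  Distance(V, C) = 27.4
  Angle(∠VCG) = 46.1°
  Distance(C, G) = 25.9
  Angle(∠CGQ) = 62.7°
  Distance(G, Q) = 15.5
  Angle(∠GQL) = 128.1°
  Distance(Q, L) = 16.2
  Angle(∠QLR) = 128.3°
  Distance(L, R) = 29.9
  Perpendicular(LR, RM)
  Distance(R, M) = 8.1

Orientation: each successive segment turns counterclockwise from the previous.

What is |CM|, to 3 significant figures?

16.9

V is at the origin; VC runs at -32.9° with length 27.4, so C = (23.0, -14.9). ∠VCG = 46.1° gives CG at 101° from the x-axis; with |CG| = 25.9, G = (18.1, 10.5). ∠CGQ = 62.7° gives GQ at -142° from the x-axis; with |GQ| = 15.5, Q = (5.90, 0.935). ∠GQL = 128.1° gives QL at -89.8° from the x-axis; with |QL| = 16.2, L = (5.96, -15.3). ∠QLR = 128.3° gives LR at -38.1° from the x-axis; with |LR| = 29.9, R = (29.5, -33.7). LR ⟂ RM, so RM runs at 51.9°; with |RM| = 8.1, M = (34.5, -27.3). Then |CM| = |M − C| = 16.9.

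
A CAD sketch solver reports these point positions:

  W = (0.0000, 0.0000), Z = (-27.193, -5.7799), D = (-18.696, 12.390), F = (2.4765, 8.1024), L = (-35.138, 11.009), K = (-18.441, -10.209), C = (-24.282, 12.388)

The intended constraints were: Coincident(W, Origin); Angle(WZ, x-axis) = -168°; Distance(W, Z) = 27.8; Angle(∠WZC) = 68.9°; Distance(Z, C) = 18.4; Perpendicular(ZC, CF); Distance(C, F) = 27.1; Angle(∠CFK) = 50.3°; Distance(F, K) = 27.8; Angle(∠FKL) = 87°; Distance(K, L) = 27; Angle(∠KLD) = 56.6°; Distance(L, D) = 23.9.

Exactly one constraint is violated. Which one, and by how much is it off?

Distance(L, D) = 23.9 — off by 7.40.

W = (0.00, 0.00) ✓; WZ at -168.0° ✓; |WZ| = 27.80 ✓; ∠WZC = 68.90° ✓; |ZC| = 18.40 ✓; ∠(ZC, CF) = 90.00° ✓; |CF| = 27.10 ✓; ∠CFK = 50.30° ✓; |FK| = 27.80 ✓; ∠FKL = 87.00° ✓; |KL| = 27.00 ✓; ∠KLD = 56.60° ✓; |LD| = 16.50 ✗.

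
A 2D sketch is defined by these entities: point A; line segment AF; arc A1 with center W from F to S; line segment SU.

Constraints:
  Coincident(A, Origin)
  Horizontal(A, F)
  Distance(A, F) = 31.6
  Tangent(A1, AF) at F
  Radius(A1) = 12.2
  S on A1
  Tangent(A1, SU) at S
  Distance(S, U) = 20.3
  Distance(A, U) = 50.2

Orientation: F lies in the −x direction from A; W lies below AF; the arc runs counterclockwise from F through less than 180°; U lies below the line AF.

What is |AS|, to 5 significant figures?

46.073

A is at the origin; AF is horizontal with |AF| = 31.6 and F on the −x side, so F = (-31.600, 0.0000). Tangency of A1 to AF means the radius WF is perpendicular to AF, so W = F + (0, -12.2) = (-31.600, -12.200). Since WS ⟂ SU (tangency), |WU| = √(12.2² + 20.3²) = 23.684 regardless of where S sits on A1. So U lies on both circle(A, 50.2) and circle(W, 23.684); the below-AF intersection is U = (-35.419, -35.574). S is the foot of the tangent from U: S = (-42.933, -16.716).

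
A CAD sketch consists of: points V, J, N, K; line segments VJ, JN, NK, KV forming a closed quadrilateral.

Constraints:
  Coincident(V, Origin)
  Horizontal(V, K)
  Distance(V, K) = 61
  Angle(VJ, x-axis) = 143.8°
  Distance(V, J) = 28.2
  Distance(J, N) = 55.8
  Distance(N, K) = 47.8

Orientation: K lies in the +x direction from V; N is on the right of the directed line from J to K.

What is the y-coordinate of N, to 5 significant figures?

-21.257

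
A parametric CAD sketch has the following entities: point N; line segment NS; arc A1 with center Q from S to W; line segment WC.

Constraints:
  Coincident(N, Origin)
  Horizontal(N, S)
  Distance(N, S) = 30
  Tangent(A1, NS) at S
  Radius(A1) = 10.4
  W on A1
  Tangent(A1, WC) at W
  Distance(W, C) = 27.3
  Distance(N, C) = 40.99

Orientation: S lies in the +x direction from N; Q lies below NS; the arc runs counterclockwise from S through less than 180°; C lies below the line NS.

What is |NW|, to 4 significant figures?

21.89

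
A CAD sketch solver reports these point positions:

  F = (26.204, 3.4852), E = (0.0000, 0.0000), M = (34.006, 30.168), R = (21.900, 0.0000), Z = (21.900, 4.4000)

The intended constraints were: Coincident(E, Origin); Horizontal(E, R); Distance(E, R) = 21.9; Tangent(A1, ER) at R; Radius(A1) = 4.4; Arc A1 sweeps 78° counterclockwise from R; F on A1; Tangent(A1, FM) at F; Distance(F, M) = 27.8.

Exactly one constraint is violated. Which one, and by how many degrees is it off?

Tangent(A1, FM) at F — off by 4.30°.

E = (0.00, 0.00) ✓; E.y = 0.00, R.y = 0.00 ✓; |ER| = 21.90 ✓; ∠(ZR, RE) = 90.00° ✓; |ZR| = 4.400 ✓; bearing(Z→F) − bearing(Z→R) = 78.00° ✓; |ZF| = 4.400 ✓; ∠(ZF, FM) = 94.30° ✗; |FM| = 27.80 ✓.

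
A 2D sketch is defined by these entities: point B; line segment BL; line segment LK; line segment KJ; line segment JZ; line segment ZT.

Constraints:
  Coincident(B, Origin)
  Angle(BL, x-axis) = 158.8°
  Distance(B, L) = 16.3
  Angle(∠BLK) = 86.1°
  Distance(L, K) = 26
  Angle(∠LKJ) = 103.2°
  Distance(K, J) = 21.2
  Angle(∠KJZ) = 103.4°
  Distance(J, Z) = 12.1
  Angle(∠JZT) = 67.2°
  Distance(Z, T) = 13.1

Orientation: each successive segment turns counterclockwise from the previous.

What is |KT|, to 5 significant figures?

14.681

B is at the origin; BL runs at 158.8° with length 16.3, so L = (-15.197, 5.8945). ∠BLK = 86.1° gives LK at -107.30° from the x-axis; with |LK| = 26.0, K = (-22.929, -18.929). ∠LKJ = 103.2° gives KJ at -30.500° from the x-axis; with |KJ| = 21.2, J = (-4.6621, -29.689). ∠KJZ = 103.4° gives JZ at 46.100° from the x-axis; with |JZ| = 12.1, Z = (3.7281, -20.970). ∠JZT = 67.2° gives ZT at 158.90° from the x-axis; with |ZT| = 13.1, T = (-8.4936, -16.254). Then |KT| = |T − K| = 14.681.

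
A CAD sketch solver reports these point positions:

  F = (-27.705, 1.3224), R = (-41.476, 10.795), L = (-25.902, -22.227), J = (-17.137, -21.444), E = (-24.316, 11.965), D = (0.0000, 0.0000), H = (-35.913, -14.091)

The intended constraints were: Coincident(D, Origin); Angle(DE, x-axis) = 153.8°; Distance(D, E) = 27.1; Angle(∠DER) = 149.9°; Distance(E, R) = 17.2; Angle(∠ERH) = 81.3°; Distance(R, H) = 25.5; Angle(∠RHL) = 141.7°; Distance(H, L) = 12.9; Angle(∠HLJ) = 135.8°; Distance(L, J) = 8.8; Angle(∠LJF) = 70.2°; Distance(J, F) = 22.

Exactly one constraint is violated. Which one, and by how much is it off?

Distance(J, F) = 22 — off by 3.10.

D = (0.00, 0.00) ✓; DE at 153.8° ✓; |DE| = 27.10 ✓; ∠DER = 149.9° ✓; |ER| = 17.20 ✓; ∠ERH = 81.30° ✓; |RH| = 25.50 ✓; ∠RHL = 141.7° ✓; |HL| = 12.90 ✓; ∠HLJ = 135.8° ✓; |LJ| = 8.800 ✓; ∠LJF = 70.20° ✓; |JF| = 25.10 ✗.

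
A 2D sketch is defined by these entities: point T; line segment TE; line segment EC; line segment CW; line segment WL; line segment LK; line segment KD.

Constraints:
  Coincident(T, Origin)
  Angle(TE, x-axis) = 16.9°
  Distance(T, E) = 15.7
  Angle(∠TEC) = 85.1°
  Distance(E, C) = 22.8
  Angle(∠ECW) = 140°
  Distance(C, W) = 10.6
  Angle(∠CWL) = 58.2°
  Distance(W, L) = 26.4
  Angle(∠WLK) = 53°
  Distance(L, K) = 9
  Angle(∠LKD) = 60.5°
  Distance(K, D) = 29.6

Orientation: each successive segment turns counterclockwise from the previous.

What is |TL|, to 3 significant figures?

4.54

T is at the origin; TE runs at 16.9° with length 15.7, so E = (15.0, 4.56). ∠TEC = 85.1° gives EC at 112° from the x-axis; with |EC| = 22.8, C = (6.55, 25.7). ∠ECW = 140.0° gives CW at 152° from the x-axis; with |CW| = 10.6, W = (-2.79, 30.7). ∠CWL = 58.2° gives WL at -86.4° from the x-axis; with |WL| = 26.4, L = (-1.13, 4.39). Then |TL| = |L − T| = 4.54.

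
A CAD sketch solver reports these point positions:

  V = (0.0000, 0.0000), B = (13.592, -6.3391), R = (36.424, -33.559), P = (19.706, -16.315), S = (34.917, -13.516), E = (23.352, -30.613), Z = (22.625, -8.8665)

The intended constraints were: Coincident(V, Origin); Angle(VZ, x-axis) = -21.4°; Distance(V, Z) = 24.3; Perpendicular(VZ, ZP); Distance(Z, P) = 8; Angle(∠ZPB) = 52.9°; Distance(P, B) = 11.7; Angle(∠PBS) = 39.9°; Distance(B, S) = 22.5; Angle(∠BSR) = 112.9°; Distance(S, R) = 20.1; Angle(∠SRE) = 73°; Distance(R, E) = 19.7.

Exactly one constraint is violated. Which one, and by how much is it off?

Distance(R, E) = 19.7 — off by 6.30.

V = (0.00, 0.00) ✓; VZ at -21.40° ✓; |VZ| = 24.30 ✓; ∠(VZ, ZP) = 90.00° ✓; |ZP| = 8.000 ✓; ∠ZPB = 52.90° ✓; |PB| = 11.70 ✓; ∠PBS = 39.90° ✓; |BS| = 22.50 ✓; ∠BSR = 112.9° ✓; |SR| = 20.10 ✓; ∠SRE = 73.00° ✓; |RE| = 13.40 ✗.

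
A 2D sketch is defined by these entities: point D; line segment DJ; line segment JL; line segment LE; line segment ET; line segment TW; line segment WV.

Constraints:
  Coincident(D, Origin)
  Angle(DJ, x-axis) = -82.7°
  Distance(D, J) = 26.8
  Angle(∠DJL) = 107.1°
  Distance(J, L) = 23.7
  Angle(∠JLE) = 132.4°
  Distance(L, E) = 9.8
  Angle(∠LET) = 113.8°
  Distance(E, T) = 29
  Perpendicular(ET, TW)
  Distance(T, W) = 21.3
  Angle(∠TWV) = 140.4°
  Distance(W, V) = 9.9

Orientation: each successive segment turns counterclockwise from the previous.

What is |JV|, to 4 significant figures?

17.17

ET is perpendicular to TW, so TW runs at -166.0°; with |TW| = 21.3, W = (6.820, -1.625). ∠TWV = 140.4° gives WV at -126.4° from the x-axis; with |WV| = 9.9, V = (0.9451, -9.593). Then |JV| = |V − J| = 17.17.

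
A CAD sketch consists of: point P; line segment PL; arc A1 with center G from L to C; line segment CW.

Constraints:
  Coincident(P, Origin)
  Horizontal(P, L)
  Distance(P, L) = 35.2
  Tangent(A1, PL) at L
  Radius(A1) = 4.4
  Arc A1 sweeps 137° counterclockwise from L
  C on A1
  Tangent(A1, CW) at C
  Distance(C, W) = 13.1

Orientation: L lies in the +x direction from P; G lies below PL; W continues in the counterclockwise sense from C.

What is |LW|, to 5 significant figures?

17.812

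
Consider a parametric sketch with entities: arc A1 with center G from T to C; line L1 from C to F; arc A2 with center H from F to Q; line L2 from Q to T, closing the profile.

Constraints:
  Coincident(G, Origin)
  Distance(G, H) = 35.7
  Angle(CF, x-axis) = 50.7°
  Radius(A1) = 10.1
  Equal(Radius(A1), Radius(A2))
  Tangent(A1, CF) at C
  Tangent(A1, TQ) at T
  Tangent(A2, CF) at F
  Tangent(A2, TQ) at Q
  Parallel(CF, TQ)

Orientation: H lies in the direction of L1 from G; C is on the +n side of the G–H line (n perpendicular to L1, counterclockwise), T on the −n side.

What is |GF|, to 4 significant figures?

37.10

The slot axis is L1's direction at 50.7°, so u = (cos 50.7°, sin 50.7°) = (0.6334, 0.7738) and n = (−sin 50.7°, cos 50.7°) = (-0.7738, 0.6334). G is at the origin and H lies 35.7 along u from G, so H = 35.7·u = (22.61, 27.63). Tangency of A1 to both parallel lines with radius 10.1 puts C and T at G ± 10.1·n: C = (-7.816, 6.397), T = (7.816, -6.397). Equal radii place F and Q the same way about H: F = H + 10.1·n = (14.80, 34.02), Q = H − 10.1·n = (30.43, 21.23). Then |GF| = |F − G| = 37.10.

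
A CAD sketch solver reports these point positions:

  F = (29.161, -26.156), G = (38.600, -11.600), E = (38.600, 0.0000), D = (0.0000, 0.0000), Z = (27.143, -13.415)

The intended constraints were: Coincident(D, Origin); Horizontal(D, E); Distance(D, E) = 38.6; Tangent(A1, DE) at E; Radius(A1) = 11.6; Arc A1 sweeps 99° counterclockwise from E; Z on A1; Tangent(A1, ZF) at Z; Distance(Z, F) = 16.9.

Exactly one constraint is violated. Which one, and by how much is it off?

Distance(Z, F) = 16.9 — off by 4.00.

D = (0.00, 0.00) ✓; D.y = 0.00, E.y = 0.00 ✓; |DE| = 38.60 ✓; ∠(GE, ED) = 90.00° ✓; |GE| = 11.60 ✓; bearing(G→Z) − bearing(G→E) = 99.00° ✓; |GZ| = 11.60 ✓; ∠(GZ, ZF) = 90.00° ✓; |ZF| = 12.90 ✗.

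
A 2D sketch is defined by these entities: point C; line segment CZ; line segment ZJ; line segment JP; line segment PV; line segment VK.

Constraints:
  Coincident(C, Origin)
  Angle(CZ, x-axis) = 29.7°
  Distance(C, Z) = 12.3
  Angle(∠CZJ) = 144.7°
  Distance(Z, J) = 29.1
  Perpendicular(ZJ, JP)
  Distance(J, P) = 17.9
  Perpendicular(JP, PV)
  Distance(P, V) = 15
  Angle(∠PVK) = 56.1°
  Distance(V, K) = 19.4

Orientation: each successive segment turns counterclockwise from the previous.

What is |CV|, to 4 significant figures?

26.44

ZJ is perpendicular to JP, so JP runs at 155.0°; with |JP| = 17.9, P = (6.759, 40.03). JP is perpendicular to PV, so PV runs at -115.0°; with |PV| = 15.0, V = (0.4202, 26.44). Then |CV| = |V − C| = 26.44.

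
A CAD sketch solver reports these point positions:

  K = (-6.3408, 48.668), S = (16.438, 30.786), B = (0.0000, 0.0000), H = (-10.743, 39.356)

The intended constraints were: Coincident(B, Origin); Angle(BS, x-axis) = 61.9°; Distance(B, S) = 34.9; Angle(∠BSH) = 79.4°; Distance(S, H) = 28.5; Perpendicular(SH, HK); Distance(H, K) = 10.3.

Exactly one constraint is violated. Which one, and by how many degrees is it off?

Perpendicular(SH, HK) — off by 7.80°.

B = (0.00, 0.00) ✓; BS at 61.90° ✓; |BS| = 34.90 ✓; ∠BSH = 79.40° ✓; |SH| = 28.50 ✓; ∠(SH, HK) = 97.80° ✗; |HK| = 10.30 ✓.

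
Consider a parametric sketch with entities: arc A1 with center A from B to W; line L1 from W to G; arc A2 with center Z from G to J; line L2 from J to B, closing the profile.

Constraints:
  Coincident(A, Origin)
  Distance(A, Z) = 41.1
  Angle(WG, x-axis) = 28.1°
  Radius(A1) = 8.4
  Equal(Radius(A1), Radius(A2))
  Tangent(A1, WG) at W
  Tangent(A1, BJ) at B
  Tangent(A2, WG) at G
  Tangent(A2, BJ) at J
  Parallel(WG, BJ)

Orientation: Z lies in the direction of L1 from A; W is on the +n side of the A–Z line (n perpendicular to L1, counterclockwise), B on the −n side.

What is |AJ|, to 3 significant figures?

41.9

The slot axis is L1's direction at 28.1°, so u = (cos 28.1°, sin 28.1°) = (0.882, 0.471) and n = (−sin 28.1°, cos 28.1°) = (-0.471, 0.882). A is at the origin and Z lies 41.1 along u from A, so Z = 41.1·u = (36.3, 19.4). Tangency of A1 to both parallel lines with radius 8.4 puts W and B at A ± 8.4·n: W = (-3.96, 7.41), B = (3.96, -7.41). Equal radii place G and J the same way about Z: G = Z + 8.4·n = (32.3, 26.8), J = Z − 8.4·n = (40.2, 11.9). Then |AJ| = |J − A| = 41.9.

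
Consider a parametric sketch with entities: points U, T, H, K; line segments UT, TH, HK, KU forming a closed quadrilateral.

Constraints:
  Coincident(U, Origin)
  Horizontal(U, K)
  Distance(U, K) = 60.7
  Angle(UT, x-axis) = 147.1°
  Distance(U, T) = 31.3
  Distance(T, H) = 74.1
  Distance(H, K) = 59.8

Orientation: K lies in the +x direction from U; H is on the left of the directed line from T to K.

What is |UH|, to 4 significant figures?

66.49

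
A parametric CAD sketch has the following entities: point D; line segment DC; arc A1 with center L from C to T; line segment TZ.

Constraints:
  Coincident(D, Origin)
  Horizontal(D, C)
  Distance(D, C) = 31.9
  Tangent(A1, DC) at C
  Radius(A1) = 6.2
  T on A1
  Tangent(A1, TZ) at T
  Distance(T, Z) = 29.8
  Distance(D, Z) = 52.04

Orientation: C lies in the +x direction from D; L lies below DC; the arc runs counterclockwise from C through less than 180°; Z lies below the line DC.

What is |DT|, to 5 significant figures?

27.524

Checks: ∠(LC, CD) = 90.00° ✓; |LT| = 6.200 ✓; ∠(LT, TZ) = 90.00° ✓; |TZ| = 29.80 ✓; |DZ| = 52.04 ✓.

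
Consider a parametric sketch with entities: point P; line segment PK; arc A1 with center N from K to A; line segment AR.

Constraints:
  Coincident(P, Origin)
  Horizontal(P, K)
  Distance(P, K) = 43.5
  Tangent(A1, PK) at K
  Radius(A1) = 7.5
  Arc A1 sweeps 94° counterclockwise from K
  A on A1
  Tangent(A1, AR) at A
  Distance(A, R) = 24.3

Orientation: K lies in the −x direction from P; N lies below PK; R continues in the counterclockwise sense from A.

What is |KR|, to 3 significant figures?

32.8

P is at the origin; P and K share the same y with |PK| = 43.5 and K on the −x side, so K = (-43.5, 0.00). The tangent condition forces NK to be normal to PK, so N = K + (0, -7.5) = (-43.5, -7.50). On A1, K sits at bearing 90° from N; a 94° counterclockwise sweep puts A at bearing 184°, so A = N + 7.5·(cos 184°, sin 184°) = (-51.0, -8.02). A1 meets AR tangentially, so NA is at right angles to AR, so AR runs along (−sin 184°, cos 184°); with |AR| = 24.3, R = (-49.3, -32.3). Then |KR| = |R − K| = 32.8.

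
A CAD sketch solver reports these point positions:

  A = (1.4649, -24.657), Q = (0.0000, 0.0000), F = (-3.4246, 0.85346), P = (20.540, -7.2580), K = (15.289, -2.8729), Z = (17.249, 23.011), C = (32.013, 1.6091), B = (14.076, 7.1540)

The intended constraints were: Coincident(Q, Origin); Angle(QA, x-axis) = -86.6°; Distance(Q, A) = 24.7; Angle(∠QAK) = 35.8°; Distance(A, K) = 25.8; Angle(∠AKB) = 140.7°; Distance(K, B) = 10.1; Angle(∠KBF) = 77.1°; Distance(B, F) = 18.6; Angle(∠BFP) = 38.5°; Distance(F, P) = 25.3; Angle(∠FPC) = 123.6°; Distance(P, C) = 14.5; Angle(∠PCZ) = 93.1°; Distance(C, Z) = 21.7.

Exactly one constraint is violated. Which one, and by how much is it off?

Distance(C, Z) = 21.7 — off by 4.30.

Q = (0.00, 0.00) ✓; QA at -86.60° ✓; |QA| = 24.70 ✓; ∠QAK = 35.80° ✓; |AK| = 25.80 ✓; ∠AKB = 140.7° ✓; |KB| = 10.10 ✓; ∠KBF = 77.10° ✓; |BF| = 18.60 ✓; ∠BFP = 38.50° ✓; |FP| = 25.30 ✓; ∠FPC = 123.6° ✓; |PC| = 14.50 ✓; ∠PCZ = 93.10° ✓; |CZ| = 26.00 ✗.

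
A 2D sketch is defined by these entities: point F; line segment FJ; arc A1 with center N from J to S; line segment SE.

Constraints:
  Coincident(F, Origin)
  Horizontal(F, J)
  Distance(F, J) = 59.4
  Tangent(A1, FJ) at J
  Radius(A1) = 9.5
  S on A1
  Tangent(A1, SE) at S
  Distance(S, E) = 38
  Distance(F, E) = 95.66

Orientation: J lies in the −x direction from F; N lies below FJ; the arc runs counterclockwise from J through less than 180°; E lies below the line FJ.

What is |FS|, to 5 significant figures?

67.313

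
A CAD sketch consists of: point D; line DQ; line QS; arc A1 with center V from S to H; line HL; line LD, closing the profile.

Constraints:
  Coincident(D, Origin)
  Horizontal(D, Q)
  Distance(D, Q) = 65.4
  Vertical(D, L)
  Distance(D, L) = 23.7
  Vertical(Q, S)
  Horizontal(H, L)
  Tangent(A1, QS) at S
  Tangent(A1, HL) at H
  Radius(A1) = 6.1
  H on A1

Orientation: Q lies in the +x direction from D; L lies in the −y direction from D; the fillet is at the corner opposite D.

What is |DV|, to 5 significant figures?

61.857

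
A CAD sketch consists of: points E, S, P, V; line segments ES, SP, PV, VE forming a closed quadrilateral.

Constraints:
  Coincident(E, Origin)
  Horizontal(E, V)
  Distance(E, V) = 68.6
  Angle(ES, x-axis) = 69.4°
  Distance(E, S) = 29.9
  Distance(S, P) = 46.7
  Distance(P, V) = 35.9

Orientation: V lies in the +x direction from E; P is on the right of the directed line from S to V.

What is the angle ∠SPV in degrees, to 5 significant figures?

101.82°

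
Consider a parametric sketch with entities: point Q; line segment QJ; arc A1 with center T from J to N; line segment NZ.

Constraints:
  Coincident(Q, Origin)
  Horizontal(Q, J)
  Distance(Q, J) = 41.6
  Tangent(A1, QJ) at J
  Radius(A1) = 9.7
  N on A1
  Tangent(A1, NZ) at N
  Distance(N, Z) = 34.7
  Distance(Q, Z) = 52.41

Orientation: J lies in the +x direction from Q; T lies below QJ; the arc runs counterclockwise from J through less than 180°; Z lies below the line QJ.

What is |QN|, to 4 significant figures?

33.16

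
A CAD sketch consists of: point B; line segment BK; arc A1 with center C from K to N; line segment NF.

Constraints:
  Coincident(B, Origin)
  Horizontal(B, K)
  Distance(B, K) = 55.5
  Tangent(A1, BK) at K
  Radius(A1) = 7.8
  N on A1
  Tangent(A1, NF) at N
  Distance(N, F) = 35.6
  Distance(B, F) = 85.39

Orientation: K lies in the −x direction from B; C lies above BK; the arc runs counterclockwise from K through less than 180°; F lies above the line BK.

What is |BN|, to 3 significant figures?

52.1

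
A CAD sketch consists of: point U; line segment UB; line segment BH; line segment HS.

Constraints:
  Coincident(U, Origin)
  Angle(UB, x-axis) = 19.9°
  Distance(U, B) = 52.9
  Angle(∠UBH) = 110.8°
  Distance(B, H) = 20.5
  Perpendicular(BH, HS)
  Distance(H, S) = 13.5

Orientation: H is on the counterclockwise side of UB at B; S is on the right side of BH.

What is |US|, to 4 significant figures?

74.20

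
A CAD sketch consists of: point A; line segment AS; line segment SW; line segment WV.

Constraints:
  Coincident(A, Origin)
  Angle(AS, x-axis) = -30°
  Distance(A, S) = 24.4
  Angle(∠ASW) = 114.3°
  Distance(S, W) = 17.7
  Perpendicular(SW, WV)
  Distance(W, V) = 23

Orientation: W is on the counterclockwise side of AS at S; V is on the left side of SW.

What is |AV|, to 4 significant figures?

27.75

A is at the origin; AS runs at -30.0° with length 24.4, so S = 24.4·(cos -30.0°, sin -30.0°) = (21.13, -12.20). ∠ASW = 114.3°, so SW runs at -30.0° + (180° − 114.3°) = 35.70° from the x-axis; with |SW| = 17.7, W = S + 17.7·(cos 35.70°, sin 35.70°) = (35.50, -1.871). The perpendicularity gives WV at right angles to SW; with |WV| = 23.0 on the left of SW, V = W + 23.0·(-0.5835, 0.8121) = (22.08, 16.81). Then |AV| = |V − A| = 27.75.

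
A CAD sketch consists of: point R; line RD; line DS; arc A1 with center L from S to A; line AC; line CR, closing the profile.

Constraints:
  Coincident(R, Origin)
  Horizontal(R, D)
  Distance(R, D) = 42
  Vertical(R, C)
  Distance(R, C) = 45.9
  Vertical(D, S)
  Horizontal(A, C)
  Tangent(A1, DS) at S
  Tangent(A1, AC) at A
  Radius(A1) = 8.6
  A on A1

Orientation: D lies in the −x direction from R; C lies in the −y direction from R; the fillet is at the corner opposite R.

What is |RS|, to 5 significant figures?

56.172

R is at the origin; R and D share the same y with |RD| = 42.0 and D on the −x side, so D = (-42.000, 0.0000). RC is vertical with |RC| = 45.9 and C on the −y side, so C = (0.0000, -45.900). The virtual corner opposite R is at (-42.000, -45.900). Since A1 is tangent to DS there, LS ⟂ DS and A1 meets AC tangentially, so LA is at right angles to AC, with radius 8.6, so the center L sits 8.6 in from both sides at L = (-33.400, -37.300). That places the tangent points at S = (-42.000, -37.300) on DS and A = (-33.400, -45.900) on AC. Then |RS| = |S − R| = 56.172.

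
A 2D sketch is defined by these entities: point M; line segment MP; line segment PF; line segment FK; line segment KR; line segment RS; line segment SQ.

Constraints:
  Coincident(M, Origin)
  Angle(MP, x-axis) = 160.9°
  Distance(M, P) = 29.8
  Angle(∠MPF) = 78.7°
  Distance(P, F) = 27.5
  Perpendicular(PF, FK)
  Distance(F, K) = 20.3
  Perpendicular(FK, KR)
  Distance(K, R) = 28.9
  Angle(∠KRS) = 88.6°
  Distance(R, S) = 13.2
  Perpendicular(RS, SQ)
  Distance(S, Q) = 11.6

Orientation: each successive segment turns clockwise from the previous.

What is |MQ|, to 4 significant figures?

22.33

∠KRS = 88.6° gives RS at 148.2° from the x-axis; with |RS| = 13.2, S = (-22.58, 5.227). RS ⟂ SQ, so SQ runs at 58.20°; with |SQ| = 11.6, Q = (-16.46, 15.09). Then |MQ| = |Q − M| = 22.33.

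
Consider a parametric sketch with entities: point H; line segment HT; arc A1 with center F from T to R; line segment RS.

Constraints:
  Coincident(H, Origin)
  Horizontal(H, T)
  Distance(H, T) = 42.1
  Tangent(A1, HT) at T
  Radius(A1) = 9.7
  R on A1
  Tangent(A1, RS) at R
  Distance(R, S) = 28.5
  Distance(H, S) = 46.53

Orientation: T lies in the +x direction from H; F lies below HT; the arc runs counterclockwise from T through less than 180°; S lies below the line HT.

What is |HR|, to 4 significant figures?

33.56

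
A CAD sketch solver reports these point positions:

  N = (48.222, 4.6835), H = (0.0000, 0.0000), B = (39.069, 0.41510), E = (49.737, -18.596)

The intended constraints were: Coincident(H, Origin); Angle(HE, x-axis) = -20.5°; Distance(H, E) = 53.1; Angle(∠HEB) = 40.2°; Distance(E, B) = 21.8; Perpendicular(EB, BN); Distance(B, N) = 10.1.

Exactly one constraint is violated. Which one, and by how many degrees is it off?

Perpendicular(EB, BN) — off by 4.30°.

H = (0.00, 0.00) ✓; HE at -20.50° ✓; |HE| = 53.10 ✓; ∠HEB = 40.20° ✓; |EB| = 21.80 ✓; ∠(EB, BN) = 94.30° ✗; |BN| = 10.10 ✓.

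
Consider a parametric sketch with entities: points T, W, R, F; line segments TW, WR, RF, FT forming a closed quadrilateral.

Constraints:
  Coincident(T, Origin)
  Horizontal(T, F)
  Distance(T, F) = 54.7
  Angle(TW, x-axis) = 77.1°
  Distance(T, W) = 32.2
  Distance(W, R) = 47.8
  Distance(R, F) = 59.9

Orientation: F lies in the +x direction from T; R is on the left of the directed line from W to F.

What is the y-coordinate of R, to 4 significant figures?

59.27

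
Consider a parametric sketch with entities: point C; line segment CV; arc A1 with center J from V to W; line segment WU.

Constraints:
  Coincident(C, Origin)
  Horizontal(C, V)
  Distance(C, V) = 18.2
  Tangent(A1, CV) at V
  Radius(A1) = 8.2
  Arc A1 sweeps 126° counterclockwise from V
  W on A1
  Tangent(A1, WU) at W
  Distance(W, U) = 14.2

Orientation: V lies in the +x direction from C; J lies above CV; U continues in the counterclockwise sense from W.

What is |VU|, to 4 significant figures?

24.57

On A1, V sits at bearing -90° from J; a 126° counterclockwise sweep puts W at bearing 36°, so W = J + 8.2·(cos 36°, sin 36°) = (24.83, 13.02). Since A1 is tangent to WU there, JW ⟂ WU, so WU runs along (−sin 36°, cos 36°); with |WU| = 14.2, U = (16.49, 24.51). Then |VU| = |U − V| = 24.57.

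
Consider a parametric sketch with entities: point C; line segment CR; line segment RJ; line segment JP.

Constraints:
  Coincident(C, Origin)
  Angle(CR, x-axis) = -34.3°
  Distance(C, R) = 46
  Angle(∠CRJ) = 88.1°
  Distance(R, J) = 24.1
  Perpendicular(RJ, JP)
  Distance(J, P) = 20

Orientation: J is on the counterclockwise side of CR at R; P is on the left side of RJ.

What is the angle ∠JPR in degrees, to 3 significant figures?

50.3°

∠CRJ = 88.1°, so RJ runs at -34.3° + (180° − 88.1°) = 57.6° from the x-axis; with |RJ| = 24.1, J = R + 24.1·(cos 57.6°, sin 57.6°) = (50.9, -5.57). RJ is perpendicular to JP; with |JP| = 20.0 on the left of RJ, P = J + 20.0·(-0.844, 0.536) = (34.0, 5.14). Then cos ∠JPR = PJ·PR / (|PJ||PR|), giving 50.3°.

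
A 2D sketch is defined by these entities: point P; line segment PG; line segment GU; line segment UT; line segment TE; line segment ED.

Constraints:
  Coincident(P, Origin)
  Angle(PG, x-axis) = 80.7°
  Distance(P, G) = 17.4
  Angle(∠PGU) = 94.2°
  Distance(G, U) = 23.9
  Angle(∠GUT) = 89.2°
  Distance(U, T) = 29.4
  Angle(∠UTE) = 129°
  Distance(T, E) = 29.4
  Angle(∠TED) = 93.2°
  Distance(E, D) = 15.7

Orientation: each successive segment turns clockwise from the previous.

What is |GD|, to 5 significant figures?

37.171

P is at the origin; PG runs at 80.7° with length 17.4, so G = (2.8119, 17.171). ∠PGU = 94.2° gives GU at -5.1000° from the x-axis; with |GU| = 23.9, U = (26.617, 15.047). ∠GUT = 89.2° gives UT at -95.900° from the x-axis; with |UT| = 29.4, T = (23.595, -14.198). ∠UTE = 129.0° gives TE at -146.90° from the x-axis; with |TE| = 29.4, E = (-1.0337, -30.253). ∠TED = 93.2° gives ED at 126.30° from the x-axis; with |ED| = 15.7, D = (-10.328, -17.600). Then |GD| = |D − G| = 37.171.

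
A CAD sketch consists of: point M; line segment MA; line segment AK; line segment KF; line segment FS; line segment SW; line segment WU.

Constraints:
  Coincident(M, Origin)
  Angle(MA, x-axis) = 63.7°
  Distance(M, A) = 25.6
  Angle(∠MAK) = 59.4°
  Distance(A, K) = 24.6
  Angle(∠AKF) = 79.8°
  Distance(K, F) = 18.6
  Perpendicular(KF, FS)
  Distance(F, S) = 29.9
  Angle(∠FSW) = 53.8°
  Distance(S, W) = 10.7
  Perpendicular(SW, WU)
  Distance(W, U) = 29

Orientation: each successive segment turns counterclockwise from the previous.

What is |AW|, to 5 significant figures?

5.6446

M is at the origin; MA runs at 63.7° with length 25.6, so A = (11.343, 22.950). ∠MAK = 59.4° gives AK at -175.70° from the x-axis; with |AK| = 24.6, K = (-13.188, 21.106). ∠AKF = 79.8° gives KF at -75.500° from the x-axis; with |KF| = 18.6, F = (-8.5311, 3.0980). KF ⟂ FS, so FS runs at 14.500°; with |FS| = 29.9, S = (20.417, 10.584). ∠FSW = 53.8° gives SW at 140.70° from the x-axis; with |SW| = 10.7, W = (12.136, 17.362). Then |AW| = |W − A| = 5.6446.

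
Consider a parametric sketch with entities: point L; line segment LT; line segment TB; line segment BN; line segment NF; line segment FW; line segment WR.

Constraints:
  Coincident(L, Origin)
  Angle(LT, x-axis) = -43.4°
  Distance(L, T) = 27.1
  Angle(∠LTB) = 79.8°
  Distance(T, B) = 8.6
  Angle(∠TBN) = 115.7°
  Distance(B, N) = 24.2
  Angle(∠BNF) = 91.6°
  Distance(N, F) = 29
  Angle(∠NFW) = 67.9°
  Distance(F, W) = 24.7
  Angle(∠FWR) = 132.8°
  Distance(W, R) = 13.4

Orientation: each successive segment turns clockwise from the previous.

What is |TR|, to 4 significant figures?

0.5529

∠NFW = 67.9° gives FW at -48.40° from the x-axis; with |FW| = 24.7, W = (20.63, -4.872). ∠FWR = 132.8° gives WR at -95.60° from the x-axis; with |WR| = 13.4, R = (19.32, -18.21). Then |TR| = |R − T| = 0.5529.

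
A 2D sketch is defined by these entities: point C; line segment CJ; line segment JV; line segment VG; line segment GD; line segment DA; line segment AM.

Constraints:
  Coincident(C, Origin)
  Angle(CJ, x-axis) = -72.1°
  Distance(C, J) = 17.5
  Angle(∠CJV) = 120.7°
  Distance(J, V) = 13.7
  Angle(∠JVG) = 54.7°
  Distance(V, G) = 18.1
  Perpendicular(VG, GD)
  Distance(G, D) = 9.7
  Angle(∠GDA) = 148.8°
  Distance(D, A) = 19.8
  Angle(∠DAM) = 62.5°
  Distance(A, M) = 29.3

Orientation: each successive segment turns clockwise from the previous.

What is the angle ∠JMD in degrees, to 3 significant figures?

14.4°

C is at the origin; CJ runs at -72.1° with length 17.5, so J = (5.38, -16.7). ∠CJV = 120.7° gives JV at -131° from the x-axis; with |JV| = 13.7, V = (-3.68, -26.9). ∠JVG = 54.7° gives VG at 103° from the x-axis; with |VG| = 18.1, G = (-7.85, -9.31). VG is perpendicular to GD, so GD runs at 13.3°; with |GD| = 9.7, D = (1.59, -7.08). ∠GDA = 148.8° gives DA at -17.9° from the x-axis; with |DA| = 19.8, A = (20.4, -13.2). ∠DAM = 62.5° gives AM at -135° from the x-axis; with |AM| = 29.3, M = (-0.426, -33.7). Then cos ∠JMD = MJ·MD / (|MJ||MD|), giving 14.4°.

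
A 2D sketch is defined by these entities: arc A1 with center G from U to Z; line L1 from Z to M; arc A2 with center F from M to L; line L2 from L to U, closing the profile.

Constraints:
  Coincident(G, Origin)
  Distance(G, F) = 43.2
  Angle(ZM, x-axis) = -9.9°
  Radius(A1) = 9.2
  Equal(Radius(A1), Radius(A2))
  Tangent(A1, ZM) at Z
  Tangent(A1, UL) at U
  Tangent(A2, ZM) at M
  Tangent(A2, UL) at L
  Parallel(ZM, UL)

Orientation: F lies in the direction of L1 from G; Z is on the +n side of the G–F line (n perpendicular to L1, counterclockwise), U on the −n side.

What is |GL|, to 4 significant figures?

44.17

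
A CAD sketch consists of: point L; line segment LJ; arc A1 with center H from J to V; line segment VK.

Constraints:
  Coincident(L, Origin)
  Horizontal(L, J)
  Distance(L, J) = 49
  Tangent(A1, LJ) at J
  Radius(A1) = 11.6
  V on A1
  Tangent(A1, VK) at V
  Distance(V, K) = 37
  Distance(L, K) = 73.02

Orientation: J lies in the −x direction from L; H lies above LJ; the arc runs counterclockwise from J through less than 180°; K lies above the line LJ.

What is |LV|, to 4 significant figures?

41.64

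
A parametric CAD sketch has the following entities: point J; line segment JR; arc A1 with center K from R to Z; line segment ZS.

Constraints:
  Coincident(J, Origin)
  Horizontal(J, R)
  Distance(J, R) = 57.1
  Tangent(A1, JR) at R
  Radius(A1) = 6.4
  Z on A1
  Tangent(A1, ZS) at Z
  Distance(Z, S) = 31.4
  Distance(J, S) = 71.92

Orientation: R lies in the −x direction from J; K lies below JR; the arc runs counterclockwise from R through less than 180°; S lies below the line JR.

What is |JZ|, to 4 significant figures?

63.85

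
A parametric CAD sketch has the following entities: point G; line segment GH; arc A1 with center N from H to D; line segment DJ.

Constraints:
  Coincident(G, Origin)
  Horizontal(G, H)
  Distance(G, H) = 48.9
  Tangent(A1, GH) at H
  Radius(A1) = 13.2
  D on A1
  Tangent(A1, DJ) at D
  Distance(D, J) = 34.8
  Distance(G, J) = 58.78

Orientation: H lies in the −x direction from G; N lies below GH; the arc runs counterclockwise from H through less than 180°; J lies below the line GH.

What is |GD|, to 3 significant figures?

62.6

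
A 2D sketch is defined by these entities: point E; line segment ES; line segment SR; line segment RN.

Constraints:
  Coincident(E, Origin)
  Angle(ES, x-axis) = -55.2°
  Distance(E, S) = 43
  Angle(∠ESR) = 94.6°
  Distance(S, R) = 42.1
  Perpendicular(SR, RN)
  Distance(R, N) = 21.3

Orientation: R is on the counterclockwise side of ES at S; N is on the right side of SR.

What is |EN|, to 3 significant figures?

78.7

E is at the origin; ES runs at -55.2° with length 43.0, so S = 43.0·(cos -55.2°, sin -55.2°) = (24.5, -35.3). ∠ESR = 94.6°, so SR runs at -55.2° + (180° − 94.6°) = 30.2° from the x-axis; with |SR| = 42.1, R = S + 42.1·(cos 30.2°, sin 30.2°) = (60.9, -14.1). The perpendicularity gives RN at right angles to SR; with |RN| = 21.3 on the right of SR, N = R + 21.3·(0.503, -0.864) = (71.6, -32.5). Then |EN| = |N − E| = 78.7.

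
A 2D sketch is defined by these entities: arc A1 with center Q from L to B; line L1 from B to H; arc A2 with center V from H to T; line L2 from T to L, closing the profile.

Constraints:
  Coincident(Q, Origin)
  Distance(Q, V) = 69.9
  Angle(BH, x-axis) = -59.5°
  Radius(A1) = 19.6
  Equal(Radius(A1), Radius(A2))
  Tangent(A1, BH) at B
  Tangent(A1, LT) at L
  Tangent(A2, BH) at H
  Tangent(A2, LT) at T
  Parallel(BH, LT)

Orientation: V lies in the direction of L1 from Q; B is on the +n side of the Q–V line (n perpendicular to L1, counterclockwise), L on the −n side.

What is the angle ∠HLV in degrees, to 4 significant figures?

13.62°

Tangency of A1 to both parallel lines with radius 19.6 puts B and L at Q ± 19.6·n: B = (16.89, 9.948), L = (-16.89, -9.948). Equal radii place H and T the same way about V: H = V + 19.6·n = (52.36, -50.28), T = V − 19.6·n = (18.59, -70.18). Then cos ∠HLV = LH·LV / (|LH||LV|), giving 13.62°.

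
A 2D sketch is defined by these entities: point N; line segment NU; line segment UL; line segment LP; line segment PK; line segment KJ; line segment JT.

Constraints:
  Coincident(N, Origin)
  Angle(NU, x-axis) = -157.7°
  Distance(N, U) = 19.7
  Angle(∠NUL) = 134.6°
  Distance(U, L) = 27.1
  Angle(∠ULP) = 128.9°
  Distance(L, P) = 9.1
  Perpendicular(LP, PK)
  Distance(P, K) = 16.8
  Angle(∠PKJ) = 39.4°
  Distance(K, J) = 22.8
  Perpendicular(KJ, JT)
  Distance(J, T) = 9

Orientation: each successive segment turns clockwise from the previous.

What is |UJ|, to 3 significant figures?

24.8

N is at the origin; NU runs at -157.7° with length 19.7, so U = (-18.2, -7.48). ∠NUL = 134.6° gives UL at 157° from the x-axis; with |UL| = 27.1, L = (-43.2, 3.16). ∠ULP = 128.9° gives LP at 106° from the x-axis; with |LP| = 9.1, P = (-45.6, 11.9). LP is perpendicular to PK, so PK runs at 15.8°; with |PK| = 16.8, K = (-29.5, 16.5). ∠PKJ = 39.4° gives KJ at -125° from the x-axis; with |KJ| = 22.8, J = (-42.5, -2.23). Then |UJ| = |J − U| = 24.8.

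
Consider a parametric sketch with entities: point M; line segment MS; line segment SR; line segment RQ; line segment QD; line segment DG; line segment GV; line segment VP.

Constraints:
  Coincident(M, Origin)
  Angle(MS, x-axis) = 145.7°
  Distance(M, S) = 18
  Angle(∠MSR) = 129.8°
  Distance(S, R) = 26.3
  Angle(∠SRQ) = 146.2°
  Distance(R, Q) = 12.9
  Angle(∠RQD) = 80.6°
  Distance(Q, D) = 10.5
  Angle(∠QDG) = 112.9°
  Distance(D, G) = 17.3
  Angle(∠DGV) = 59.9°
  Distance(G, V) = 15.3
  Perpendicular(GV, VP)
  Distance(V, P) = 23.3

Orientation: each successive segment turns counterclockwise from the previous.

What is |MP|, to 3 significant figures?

51.9

M is at the origin; MS runs at 145.7° with length 18.0, so S = (-14.9, 10.1). ∠MSR = 129.8° gives SR at -164° from the x-axis; with |SR| = 26.3, R = (-40.2, 2.94). ∠SRQ = 146.2° gives RQ at -130° from the x-axis; with |RQ| = 12.9, Q = (-48.5, -6.90). ∠RQD = 80.6° gives QD at -30.9° from the x-axis; with |QD| = 10.5, D = (-39.5, -12.3). ∠QDG = 112.9° gives DG at 36.2° from the x-axis; with |DG| = 17.3, G = (-25.5, -2.07). ∠DGV = 59.9° gives GV at 156° from the x-axis; with |GV| = 15.3, V = (-39.5, 4.08). GV is perpendicular to VP, so VP runs at -114°; with |VP| = 23.3, P = (-48.9, -17.3). Then |MP| = |P − M| = 51.9.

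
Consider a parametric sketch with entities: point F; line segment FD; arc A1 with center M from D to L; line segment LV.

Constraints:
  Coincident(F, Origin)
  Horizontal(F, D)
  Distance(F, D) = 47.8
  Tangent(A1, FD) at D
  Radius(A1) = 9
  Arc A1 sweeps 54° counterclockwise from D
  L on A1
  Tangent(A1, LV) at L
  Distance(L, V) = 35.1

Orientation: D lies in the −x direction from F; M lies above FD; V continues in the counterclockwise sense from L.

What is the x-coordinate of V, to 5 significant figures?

-19.888

On A1, D sits at bearing -90° from M; a 54° counterclockwise sweep puts L at bearing -36°, so L = M + 9.0·(cos -36°, sin -36°) = (-40.519, 3.7099). Since A1 is tangent to LV there, ML ⟂ LV, so LV runs along (−sin -36°, cos -36°); with |LV| = 35.1, V = (-19.888, 32.106). So V.x = -19.888.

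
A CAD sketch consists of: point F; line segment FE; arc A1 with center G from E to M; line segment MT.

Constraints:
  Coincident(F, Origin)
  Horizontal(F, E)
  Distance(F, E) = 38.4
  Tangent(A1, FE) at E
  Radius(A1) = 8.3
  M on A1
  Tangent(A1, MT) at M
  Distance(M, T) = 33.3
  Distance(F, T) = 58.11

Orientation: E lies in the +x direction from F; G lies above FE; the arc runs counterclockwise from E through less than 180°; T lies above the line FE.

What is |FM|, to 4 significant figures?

47.59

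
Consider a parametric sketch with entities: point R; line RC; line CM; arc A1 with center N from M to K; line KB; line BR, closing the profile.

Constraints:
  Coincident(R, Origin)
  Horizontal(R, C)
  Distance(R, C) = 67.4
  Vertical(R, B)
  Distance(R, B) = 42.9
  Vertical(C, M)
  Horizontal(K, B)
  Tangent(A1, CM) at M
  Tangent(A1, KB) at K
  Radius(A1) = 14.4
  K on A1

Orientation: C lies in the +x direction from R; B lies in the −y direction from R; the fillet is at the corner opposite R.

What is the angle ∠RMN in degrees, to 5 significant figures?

22.921°

R is at the origin; RC is horizontal with |RC| = 67.4 and C on the +x side, so C = (67.400, 0.0000). R and B share the same x with |RB| = 42.9 and B on the −y side, so B = (0.0000, -42.900). The virtual corner opposite R is at (67.400, -42.900). Tangency of A1 to CM means the radius NM is perpendicular to CM and A1 meets KB tangentially, so NK is at right angles to KB, with radius 14.4, so the center N sits 14.4 in from both sides at N = (53.000, -28.500). That places the tangent points at M = (67.400, -28.500) on CM and K = (53.000, -42.900) on KB. Then cos ∠RMN = MR·MN / (|MR||MN|), giving 22.921°.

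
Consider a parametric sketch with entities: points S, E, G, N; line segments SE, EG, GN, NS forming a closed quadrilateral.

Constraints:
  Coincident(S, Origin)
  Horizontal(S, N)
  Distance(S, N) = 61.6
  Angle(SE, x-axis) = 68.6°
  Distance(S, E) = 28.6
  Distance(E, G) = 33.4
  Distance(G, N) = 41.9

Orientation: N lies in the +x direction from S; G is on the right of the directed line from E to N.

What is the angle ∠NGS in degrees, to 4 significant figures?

157.7°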